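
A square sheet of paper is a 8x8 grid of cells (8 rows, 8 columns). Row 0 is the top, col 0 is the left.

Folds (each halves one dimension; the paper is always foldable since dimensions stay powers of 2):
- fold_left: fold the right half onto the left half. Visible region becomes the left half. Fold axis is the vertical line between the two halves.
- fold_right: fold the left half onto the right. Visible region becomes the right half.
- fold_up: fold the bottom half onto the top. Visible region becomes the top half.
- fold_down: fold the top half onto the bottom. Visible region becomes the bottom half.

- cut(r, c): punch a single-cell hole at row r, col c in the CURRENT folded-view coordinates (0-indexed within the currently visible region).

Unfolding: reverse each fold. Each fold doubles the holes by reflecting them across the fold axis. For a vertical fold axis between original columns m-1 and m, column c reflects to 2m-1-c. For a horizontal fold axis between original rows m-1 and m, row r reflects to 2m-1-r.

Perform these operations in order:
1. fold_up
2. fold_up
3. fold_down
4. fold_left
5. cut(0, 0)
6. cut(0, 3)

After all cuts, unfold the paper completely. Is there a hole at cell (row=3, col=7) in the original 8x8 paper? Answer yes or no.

Op 1 fold_up: fold axis h@4; visible region now rows[0,4) x cols[0,8) = 4x8
Op 2 fold_up: fold axis h@2; visible region now rows[0,2) x cols[0,8) = 2x8
Op 3 fold_down: fold axis h@1; visible region now rows[1,2) x cols[0,8) = 1x8
Op 4 fold_left: fold axis v@4; visible region now rows[1,2) x cols[0,4) = 1x4
Op 5 cut(0, 0): punch at orig (1,0); cuts so far [(1, 0)]; region rows[1,2) x cols[0,4) = 1x4
Op 6 cut(0, 3): punch at orig (1,3); cuts so far [(1, 0), (1, 3)]; region rows[1,2) x cols[0,4) = 1x4
Unfold 1 (reflect across v@4): 4 holes -> [(1, 0), (1, 3), (1, 4), (1, 7)]
Unfold 2 (reflect across h@1): 8 holes -> [(0, 0), (0, 3), (0, 4), (0, 7), (1, 0), (1, 3), (1, 4), (1, 7)]
Unfold 3 (reflect across h@2): 16 holes -> [(0, 0), (0, 3), (0, 4), (0, 7), (1, 0), (1, 3), (1, 4), (1, 7), (2, 0), (2, 3), (2, 4), (2, 7), (3, 0), (3, 3), (3, 4), (3, 7)]
Unfold 4 (reflect across h@4): 32 holes -> [(0, 0), (0, 3), (0, 4), (0, 7), (1, 0), (1, 3), (1, 4), (1, 7), (2, 0), (2, 3), (2, 4), (2, 7), (3, 0), (3, 3), (3, 4), (3, 7), (4, 0), (4, 3), (4, 4), (4, 7), (5, 0), (5, 3), (5, 4), (5, 7), (6, 0), (6, 3), (6, 4), (6, 7), (7, 0), (7, 3), (7, 4), (7, 7)]
Holes: [(0, 0), (0, 3), (0, 4), (0, 7), (1, 0), (1, 3), (1, 4), (1, 7), (2, 0), (2, 3), (2, 4), (2, 7), (3, 0), (3, 3), (3, 4), (3, 7), (4, 0), (4, 3), (4, 4), (4, 7), (5, 0), (5, 3), (5, 4), (5, 7), (6, 0), (6, 3), (6, 4), (6, 7), (7, 0), (7, 3), (7, 4), (7, 7)]

Answer: yes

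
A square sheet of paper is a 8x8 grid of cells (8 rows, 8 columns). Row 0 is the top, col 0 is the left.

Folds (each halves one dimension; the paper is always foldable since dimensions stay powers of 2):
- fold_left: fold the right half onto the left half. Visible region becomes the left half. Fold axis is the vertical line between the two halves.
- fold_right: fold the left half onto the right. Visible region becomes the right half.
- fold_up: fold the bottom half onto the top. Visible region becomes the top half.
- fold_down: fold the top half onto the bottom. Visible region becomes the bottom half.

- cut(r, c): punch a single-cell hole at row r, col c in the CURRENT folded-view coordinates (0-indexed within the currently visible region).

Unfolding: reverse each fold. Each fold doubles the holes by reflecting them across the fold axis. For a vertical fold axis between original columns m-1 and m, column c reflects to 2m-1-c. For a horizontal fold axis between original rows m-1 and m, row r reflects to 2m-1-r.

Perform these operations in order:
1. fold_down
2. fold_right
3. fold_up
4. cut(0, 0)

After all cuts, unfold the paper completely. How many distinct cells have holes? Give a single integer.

Answer: 8

Derivation:
Op 1 fold_down: fold axis h@4; visible region now rows[4,8) x cols[0,8) = 4x8
Op 2 fold_right: fold axis v@4; visible region now rows[4,8) x cols[4,8) = 4x4
Op 3 fold_up: fold axis h@6; visible region now rows[4,6) x cols[4,8) = 2x4
Op 4 cut(0, 0): punch at orig (4,4); cuts so far [(4, 4)]; region rows[4,6) x cols[4,8) = 2x4
Unfold 1 (reflect across h@6): 2 holes -> [(4, 4), (7, 4)]
Unfold 2 (reflect across v@4): 4 holes -> [(4, 3), (4, 4), (7, 3), (7, 4)]
Unfold 3 (reflect across h@4): 8 holes -> [(0, 3), (0, 4), (3, 3), (3, 4), (4, 3), (4, 4), (7, 3), (7, 4)]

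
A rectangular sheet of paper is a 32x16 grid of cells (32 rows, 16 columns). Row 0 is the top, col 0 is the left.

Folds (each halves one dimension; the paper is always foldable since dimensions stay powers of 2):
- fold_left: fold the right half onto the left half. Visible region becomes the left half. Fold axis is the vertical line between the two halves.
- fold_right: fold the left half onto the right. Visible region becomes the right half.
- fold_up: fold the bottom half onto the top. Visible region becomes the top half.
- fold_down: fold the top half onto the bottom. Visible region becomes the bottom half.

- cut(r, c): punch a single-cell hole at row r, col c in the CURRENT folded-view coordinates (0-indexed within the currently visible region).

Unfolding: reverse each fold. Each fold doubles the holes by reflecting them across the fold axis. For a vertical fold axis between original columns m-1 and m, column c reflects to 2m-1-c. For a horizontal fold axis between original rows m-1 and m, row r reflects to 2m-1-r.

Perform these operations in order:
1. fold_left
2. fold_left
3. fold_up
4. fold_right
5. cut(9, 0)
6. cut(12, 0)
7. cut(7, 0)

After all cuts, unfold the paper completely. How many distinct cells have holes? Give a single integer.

Answer: 48

Derivation:
Op 1 fold_left: fold axis v@8; visible region now rows[0,32) x cols[0,8) = 32x8
Op 2 fold_left: fold axis v@4; visible region now rows[0,32) x cols[0,4) = 32x4
Op 3 fold_up: fold axis h@16; visible region now rows[0,16) x cols[0,4) = 16x4
Op 4 fold_right: fold axis v@2; visible region now rows[0,16) x cols[2,4) = 16x2
Op 5 cut(9, 0): punch at orig (9,2); cuts so far [(9, 2)]; region rows[0,16) x cols[2,4) = 16x2
Op 6 cut(12, 0): punch at orig (12,2); cuts so far [(9, 2), (12, 2)]; region rows[0,16) x cols[2,4) = 16x2
Op 7 cut(7, 0): punch at orig (7,2); cuts so far [(7, 2), (9, 2), (12, 2)]; region rows[0,16) x cols[2,4) = 16x2
Unfold 1 (reflect across v@2): 6 holes -> [(7, 1), (7, 2), (9, 1), (9, 2), (12, 1), (12, 2)]
Unfold 2 (reflect across h@16): 12 holes -> [(7, 1), (7, 2), (9, 1), (9, 2), (12, 1), (12, 2), (19, 1), (19, 2), (22, 1), (22, 2), (24, 1), (24, 2)]
Unfold 3 (reflect across v@4): 24 holes -> [(7, 1), (7, 2), (7, 5), (7, 6), (9, 1), (9, 2), (9, 5), (9, 6), (12, 1), (12, 2), (12, 5), (12, 6), (19, 1), (19, 2), (19, 5), (19, 6), (22, 1), (22, 2), (22, 5), (22, 6), (24, 1), (24, 2), (24, 5), (24, 6)]
Unfold 4 (reflect across v@8): 48 holes -> [(7, 1), (7, 2), (7, 5), (7, 6), (7, 9), (7, 10), (7, 13), (7, 14), (9, 1), (9, 2), (9, 5), (9, 6), (9, 9), (9, 10), (9, 13), (9, 14), (12, 1), (12, 2), (12, 5), (12, 6), (12, 9), (12, 10), (12, 13), (12, 14), (19, 1), (19, 2), (19, 5), (19, 6), (19, 9), (19, 10), (19, 13), (19, 14), (22, 1), (22, 2), (22, 5), (22, 6), (22, 9), (22, 10), (22, 13), (22, 14), (24, 1), (24, 2), (24, 5), (24, 6), (24, 9), (24, 10), (24, 13), (24, 14)]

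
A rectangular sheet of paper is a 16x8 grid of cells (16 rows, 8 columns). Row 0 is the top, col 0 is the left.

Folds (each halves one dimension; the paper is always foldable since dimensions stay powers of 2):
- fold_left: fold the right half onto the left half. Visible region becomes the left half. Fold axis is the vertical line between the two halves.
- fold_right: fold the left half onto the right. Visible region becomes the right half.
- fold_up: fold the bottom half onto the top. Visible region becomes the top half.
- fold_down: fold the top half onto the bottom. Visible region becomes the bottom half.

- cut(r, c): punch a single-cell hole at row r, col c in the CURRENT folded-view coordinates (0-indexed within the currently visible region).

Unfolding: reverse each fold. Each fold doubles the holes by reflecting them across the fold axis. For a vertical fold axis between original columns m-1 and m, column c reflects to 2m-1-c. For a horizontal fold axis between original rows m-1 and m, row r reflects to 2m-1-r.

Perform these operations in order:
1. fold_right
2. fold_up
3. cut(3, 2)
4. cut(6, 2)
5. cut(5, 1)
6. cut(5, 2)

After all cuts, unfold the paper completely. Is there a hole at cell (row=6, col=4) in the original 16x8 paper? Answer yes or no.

Answer: no

Derivation:
Op 1 fold_right: fold axis v@4; visible region now rows[0,16) x cols[4,8) = 16x4
Op 2 fold_up: fold axis h@8; visible region now rows[0,8) x cols[4,8) = 8x4
Op 3 cut(3, 2): punch at orig (3,6); cuts so far [(3, 6)]; region rows[0,8) x cols[4,8) = 8x4
Op 4 cut(6, 2): punch at orig (6,6); cuts so far [(3, 6), (6, 6)]; region rows[0,8) x cols[4,8) = 8x4
Op 5 cut(5, 1): punch at orig (5,5); cuts so far [(3, 6), (5, 5), (6, 6)]; region rows[0,8) x cols[4,8) = 8x4
Op 6 cut(5, 2): punch at orig (5,6); cuts so far [(3, 6), (5, 5), (5, 6), (6, 6)]; region rows[0,8) x cols[4,8) = 8x4
Unfold 1 (reflect across h@8): 8 holes -> [(3, 6), (5, 5), (5, 6), (6, 6), (9, 6), (10, 5), (10, 6), (12, 6)]
Unfold 2 (reflect across v@4): 16 holes -> [(3, 1), (3, 6), (5, 1), (5, 2), (5, 5), (5, 6), (6, 1), (6, 6), (9, 1), (9, 6), (10, 1), (10, 2), (10, 5), (10, 6), (12, 1), (12, 6)]
Holes: [(3, 1), (3, 6), (5, 1), (5, 2), (5, 5), (5, 6), (6, 1), (6, 6), (9, 1), (9, 6), (10, 1), (10, 2), (10, 5), (10, 6), (12, 1), (12, 6)]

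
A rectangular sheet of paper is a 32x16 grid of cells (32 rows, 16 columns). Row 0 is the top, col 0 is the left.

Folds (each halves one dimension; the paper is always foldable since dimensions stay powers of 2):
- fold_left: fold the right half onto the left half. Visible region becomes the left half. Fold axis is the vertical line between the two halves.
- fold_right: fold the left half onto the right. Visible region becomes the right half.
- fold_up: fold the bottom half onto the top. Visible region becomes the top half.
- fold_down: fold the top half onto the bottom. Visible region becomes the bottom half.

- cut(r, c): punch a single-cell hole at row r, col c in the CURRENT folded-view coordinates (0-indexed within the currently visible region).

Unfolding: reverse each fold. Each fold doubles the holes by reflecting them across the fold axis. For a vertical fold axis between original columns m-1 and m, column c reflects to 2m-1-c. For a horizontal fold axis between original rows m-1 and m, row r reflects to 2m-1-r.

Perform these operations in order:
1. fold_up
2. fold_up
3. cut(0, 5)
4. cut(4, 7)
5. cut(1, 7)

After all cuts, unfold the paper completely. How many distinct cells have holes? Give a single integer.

Answer: 12

Derivation:
Op 1 fold_up: fold axis h@16; visible region now rows[0,16) x cols[0,16) = 16x16
Op 2 fold_up: fold axis h@8; visible region now rows[0,8) x cols[0,16) = 8x16
Op 3 cut(0, 5): punch at orig (0,5); cuts so far [(0, 5)]; region rows[0,8) x cols[0,16) = 8x16
Op 4 cut(4, 7): punch at orig (4,7); cuts so far [(0, 5), (4, 7)]; region rows[0,8) x cols[0,16) = 8x16
Op 5 cut(1, 7): punch at orig (1,7); cuts so far [(0, 5), (1, 7), (4, 7)]; region rows[0,8) x cols[0,16) = 8x16
Unfold 1 (reflect across h@8): 6 holes -> [(0, 5), (1, 7), (4, 7), (11, 7), (14, 7), (15, 5)]
Unfold 2 (reflect across h@16): 12 holes -> [(0, 5), (1, 7), (4, 7), (11, 7), (14, 7), (15, 5), (16, 5), (17, 7), (20, 7), (27, 7), (30, 7), (31, 5)]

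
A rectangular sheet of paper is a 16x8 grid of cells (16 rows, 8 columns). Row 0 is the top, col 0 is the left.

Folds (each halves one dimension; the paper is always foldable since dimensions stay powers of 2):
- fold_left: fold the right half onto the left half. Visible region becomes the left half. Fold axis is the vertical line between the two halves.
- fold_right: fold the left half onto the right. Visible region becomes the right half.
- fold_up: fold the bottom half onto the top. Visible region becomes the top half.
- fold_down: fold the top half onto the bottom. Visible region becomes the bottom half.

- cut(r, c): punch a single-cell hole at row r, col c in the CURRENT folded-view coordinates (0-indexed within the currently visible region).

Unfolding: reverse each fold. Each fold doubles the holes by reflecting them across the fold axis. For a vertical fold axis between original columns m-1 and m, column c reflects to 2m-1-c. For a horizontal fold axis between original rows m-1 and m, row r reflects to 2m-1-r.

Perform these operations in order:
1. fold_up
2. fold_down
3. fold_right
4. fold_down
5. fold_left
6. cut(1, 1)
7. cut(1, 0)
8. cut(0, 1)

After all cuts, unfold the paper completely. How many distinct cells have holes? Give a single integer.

Answer: 96

Derivation:
Op 1 fold_up: fold axis h@8; visible region now rows[0,8) x cols[0,8) = 8x8
Op 2 fold_down: fold axis h@4; visible region now rows[4,8) x cols[0,8) = 4x8
Op 3 fold_right: fold axis v@4; visible region now rows[4,8) x cols[4,8) = 4x4
Op 4 fold_down: fold axis h@6; visible region now rows[6,8) x cols[4,8) = 2x4
Op 5 fold_left: fold axis v@6; visible region now rows[6,8) x cols[4,6) = 2x2
Op 6 cut(1, 1): punch at orig (7,5); cuts so far [(7, 5)]; region rows[6,8) x cols[4,6) = 2x2
Op 7 cut(1, 0): punch at orig (7,4); cuts so far [(7, 4), (7, 5)]; region rows[6,8) x cols[4,6) = 2x2
Op 8 cut(0, 1): punch at orig (6,5); cuts so far [(6, 5), (7, 4), (7, 5)]; region rows[6,8) x cols[4,6) = 2x2
Unfold 1 (reflect across v@6): 6 holes -> [(6, 5), (6, 6), (7, 4), (7, 5), (7, 6), (7, 7)]
Unfold 2 (reflect across h@6): 12 holes -> [(4, 4), (4, 5), (4, 6), (4, 7), (5, 5), (5, 6), (6, 5), (6, 6), (7, 4), (7, 5), (7, 6), (7, 7)]
Unfold 3 (reflect across v@4): 24 holes -> [(4, 0), (4, 1), (4, 2), (4, 3), (4, 4), (4, 5), (4, 6), (4, 7), (5, 1), (5, 2), (5, 5), (5, 6), (6, 1), (6, 2), (6, 5), (6, 6), (7, 0), (7, 1), (7, 2), (7, 3), (7, 4), (7, 5), (7, 6), (7, 7)]
Unfold 4 (reflect across h@4): 48 holes -> [(0, 0), (0, 1), (0, 2), (0, 3), (0, 4), (0, 5), (0, 6), (0, 7), (1, 1), (1, 2), (1, 5), (1, 6), (2, 1), (2, 2), (2, 5), (2, 6), (3, 0), (3, 1), (3, 2), (3, 3), (3, 4), (3, 5), (3, 6), (3, 7), (4, 0), (4, 1), (4, 2), (4, 3), (4, 4), (4, 5), (4, 6), (4, 7), (5, 1), (5, 2), (5, 5), (5, 6), (6, 1), (6, 2), (6, 5), (6, 6), (7, 0), (7, 1), (7, 2), (7, 3), (7, 4), (7, 5), (7, 6), (7, 7)]
Unfold 5 (reflect across h@8): 96 holes -> [(0, 0), (0, 1), (0, 2), (0, 3), (0, 4), (0, 5), (0, 6), (0, 7), (1, 1), (1, 2), (1, 5), (1, 6), (2, 1), (2, 2), (2, 5), (2, 6), (3, 0), (3, 1), (3, 2), (3, 3), (3, 4), (3, 5), (3, 6), (3, 7), (4, 0), (4, 1), (4, 2), (4, 3), (4, 4), (4, 5), (4, 6), (4, 7), (5, 1), (5, 2), (5, 5), (5, 6), (6, 1), (6, 2), (6, 5), (6, 6), (7, 0), (7, 1), (7, 2), (7, 3), (7, 4), (7, 5), (7, 6), (7, 7), (8, 0), (8, 1), (8, 2), (8, 3), (8, 4), (8, 5), (8, 6), (8, 7), (9, 1), (9, 2), (9, 5), (9, 6), (10, 1), (10, 2), (10, 5), (10, 6), (11, 0), (11, 1), (11, 2), (11, 3), (11, 4), (11, 5), (11, 6), (11, 7), (12, 0), (12, 1), (12, 2), (12, 3), (12, 4), (12, 5), (12, 6), (12, 7), (13, 1), (13, 2), (13, 5), (13, 6), (14, 1), (14, 2), (14, 5), (14, 6), (15, 0), (15, 1), (15, 2), (15, 3), (15, 4), (15, 5), (15, 6), (15, 7)]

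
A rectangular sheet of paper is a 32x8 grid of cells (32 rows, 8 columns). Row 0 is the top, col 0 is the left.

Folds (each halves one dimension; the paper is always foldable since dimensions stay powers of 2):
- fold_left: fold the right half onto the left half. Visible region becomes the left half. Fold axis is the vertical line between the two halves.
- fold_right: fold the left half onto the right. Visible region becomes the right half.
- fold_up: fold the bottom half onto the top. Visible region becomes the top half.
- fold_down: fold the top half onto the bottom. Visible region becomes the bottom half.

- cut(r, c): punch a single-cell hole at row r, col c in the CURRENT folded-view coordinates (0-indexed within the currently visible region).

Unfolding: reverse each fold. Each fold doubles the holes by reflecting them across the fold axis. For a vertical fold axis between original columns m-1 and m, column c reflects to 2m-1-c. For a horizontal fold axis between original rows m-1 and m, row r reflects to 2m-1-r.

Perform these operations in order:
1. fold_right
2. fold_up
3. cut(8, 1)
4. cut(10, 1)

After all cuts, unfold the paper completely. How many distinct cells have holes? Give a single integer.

Op 1 fold_right: fold axis v@4; visible region now rows[0,32) x cols[4,8) = 32x4
Op 2 fold_up: fold axis h@16; visible region now rows[0,16) x cols[4,8) = 16x4
Op 3 cut(8, 1): punch at orig (8,5); cuts so far [(8, 5)]; region rows[0,16) x cols[4,8) = 16x4
Op 4 cut(10, 1): punch at orig (10,5); cuts so far [(8, 5), (10, 5)]; region rows[0,16) x cols[4,8) = 16x4
Unfold 1 (reflect across h@16): 4 holes -> [(8, 5), (10, 5), (21, 5), (23, 5)]
Unfold 2 (reflect across v@4): 8 holes -> [(8, 2), (8, 5), (10, 2), (10, 5), (21, 2), (21, 5), (23, 2), (23, 5)]

Answer: 8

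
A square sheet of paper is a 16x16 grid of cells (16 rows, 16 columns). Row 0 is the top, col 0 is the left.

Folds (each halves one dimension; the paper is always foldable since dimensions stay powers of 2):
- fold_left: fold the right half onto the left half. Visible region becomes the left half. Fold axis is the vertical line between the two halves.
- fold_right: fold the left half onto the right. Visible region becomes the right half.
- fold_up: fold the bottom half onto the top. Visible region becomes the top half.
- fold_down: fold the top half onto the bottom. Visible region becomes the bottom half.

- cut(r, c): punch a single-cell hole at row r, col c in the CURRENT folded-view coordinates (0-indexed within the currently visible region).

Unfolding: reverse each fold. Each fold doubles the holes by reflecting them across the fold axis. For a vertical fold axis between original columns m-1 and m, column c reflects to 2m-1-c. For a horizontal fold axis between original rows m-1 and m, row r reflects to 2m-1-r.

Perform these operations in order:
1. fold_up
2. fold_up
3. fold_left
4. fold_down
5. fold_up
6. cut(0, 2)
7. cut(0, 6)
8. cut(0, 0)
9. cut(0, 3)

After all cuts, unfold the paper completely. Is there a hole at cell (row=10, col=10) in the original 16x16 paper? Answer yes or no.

Answer: no

Derivation:
Op 1 fold_up: fold axis h@8; visible region now rows[0,8) x cols[0,16) = 8x16
Op 2 fold_up: fold axis h@4; visible region now rows[0,4) x cols[0,16) = 4x16
Op 3 fold_left: fold axis v@8; visible region now rows[0,4) x cols[0,8) = 4x8
Op 4 fold_down: fold axis h@2; visible region now rows[2,4) x cols[0,8) = 2x8
Op 5 fold_up: fold axis h@3; visible region now rows[2,3) x cols[0,8) = 1x8
Op 6 cut(0, 2): punch at orig (2,2); cuts so far [(2, 2)]; region rows[2,3) x cols[0,8) = 1x8
Op 7 cut(0, 6): punch at orig (2,6); cuts so far [(2, 2), (2, 6)]; region rows[2,3) x cols[0,8) = 1x8
Op 8 cut(0, 0): punch at orig (2,0); cuts so far [(2, 0), (2, 2), (2, 6)]; region rows[2,3) x cols[0,8) = 1x8
Op 9 cut(0, 3): punch at orig (2,3); cuts so far [(2, 0), (2, 2), (2, 3), (2, 6)]; region rows[2,3) x cols[0,8) = 1x8
Unfold 1 (reflect across h@3): 8 holes -> [(2, 0), (2, 2), (2, 3), (2, 6), (3, 0), (3, 2), (3, 3), (3, 6)]
Unfold 2 (reflect across h@2): 16 holes -> [(0, 0), (0, 2), (0, 3), (0, 6), (1, 0), (1, 2), (1, 3), (1, 6), (2, 0), (2, 2), (2, 3), (2, 6), (3, 0), (3, 2), (3, 3), (3, 6)]
Unfold 3 (reflect across v@8): 32 holes -> [(0, 0), (0, 2), (0, 3), (0, 6), (0, 9), (0, 12), (0, 13), (0, 15), (1, 0), (1, 2), (1, 3), (1, 6), (1, 9), (1, 12), (1, 13), (1, 15), (2, 0), (2, 2), (2, 3), (2, 6), (2, 9), (2, 12), (2, 13), (2, 15), (3, 0), (3, 2), (3, 3), (3, 6), (3, 9), (3, 12), (3, 13), (3, 15)]
Unfold 4 (reflect across h@4): 64 holes -> [(0, 0), (0, 2), (0, 3), (0, 6), (0, 9), (0, 12), (0, 13), (0, 15), (1, 0), (1, 2), (1, 3), (1, 6), (1, 9), (1, 12), (1, 13), (1, 15), (2, 0), (2, 2), (2, 3), (2, 6), (2, 9), (2, 12), (2, 13), (2, 15), (3, 0), (3, 2), (3, 3), (3, 6), (3, 9), (3, 12), (3, 13), (3, 15), (4, 0), (4, 2), (4, 3), (4, 6), (4, 9), (4, 12), (4, 13), (4, 15), (5, 0), (5, 2), (5, 3), (5, 6), (5, 9), (5, 12), (5, 13), (5, 15), (6, 0), (6, 2), (6, 3), (6, 6), (6, 9), (6, 12), (6, 13), (6, 15), (7, 0), (7, 2), (7, 3), (7, 6), (7, 9), (7, 12), (7, 13), (7, 15)]
Unfold 5 (reflect across h@8): 128 holes -> [(0, 0), (0, 2), (0, 3), (0, 6), (0, 9), (0, 12), (0, 13), (0, 15), (1, 0), (1, 2), (1, 3), (1, 6), (1, 9), (1, 12), (1, 13), (1, 15), (2, 0), (2, 2), (2, 3), (2, 6), (2, 9), (2, 12), (2, 13), (2, 15), (3, 0), (3, 2), (3, 3), (3, 6), (3, 9), (3, 12), (3, 13), (3, 15), (4, 0), (4, 2), (4, 3), (4, 6), (4, 9), (4, 12), (4, 13), (4, 15), (5, 0), (5, 2), (5, 3), (5, 6), (5, 9), (5, 12), (5, 13), (5, 15), (6, 0), (6, 2), (6, 3), (6, 6), (6, 9), (6, 12), (6, 13), (6, 15), (7, 0), (7, 2), (7, 3), (7, 6), (7, 9), (7, 12), (7, 13), (7, 15), (8, 0), (8, 2), (8, 3), (8, 6), (8, 9), (8, 12), (8, 13), (8, 15), (9, 0), (9, 2), (9, 3), (9, 6), (9, 9), (9, 12), (9, 13), (9, 15), (10, 0), (10, 2), (10, 3), (10, 6), (10, 9), (10, 12), (10, 13), (10, 15), (11, 0), (11, 2), (11, 3), (11, 6), (11, 9), (11, 12), (11, 13), (11, 15), (12, 0), (12, 2), (12, 3), (12, 6), (12, 9), (12, 12), (12, 13), (12, 15), (13, 0), (13, 2), (13, 3), (13, 6), (13, 9), (13, 12), (13, 13), (13, 15), (14, 0), (14, 2), (14, 3), (14, 6), (14, 9), (14, 12), (14, 13), (14, 15), (15, 0), (15, 2), (15, 3), (15, 6), (15, 9), (15, 12), (15, 13), (15, 15)]
Holes: [(0, 0), (0, 2), (0, 3), (0, 6), (0, 9), (0, 12), (0, 13), (0, 15), (1, 0), (1, 2), (1, 3), (1, 6), (1, 9), (1, 12), (1, 13), (1, 15), (2, 0), (2, 2), (2, 3), (2, 6), (2, 9), (2, 12), (2, 13), (2, 15), (3, 0), (3, 2), (3, 3), (3, 6), (3, 9), (3, 12), (3, 13), (3, 15), (4, 0), (4, 2), (4, 3), (4, 6), (4, 9), (4, 12), (4, 13), (4, 15), (5, 0), (5, 2), (5, 3), (5, 6), (5, 9), (5, 12), (5, 13), (5, 15), (6, 0), (6, 2), (6, 3), (6, 6), (6, 9), (6, 12), (6, 13), (6, 15), (7, 0), (7, 2), (7, 3), (7, 6), (7, 9), (7, 12), (7, 13), (7, 15), (8, 0), (8, 2), (8, 3), (8, 6), (8, 9), (8, 12), (8, 13), (8, 15), (9, 0), (9, 2), (9, 3), (9, 6), (9, 9), (9, 12), (9, 13), (9, 15), (10, 0), (10, 2), (10, 3), (10, 6), (10, 9), (10, 12), (10, 13), (10, 15), (11, 0), (11, 2), (11, 3), (11, 6), (11, 9), (11, 12), (11, 13), (11, 15), (12, 0), (12, 2), (12, 3), (12, 6), (12, 9), (12, 12), (12, 13), (12, 15), (13, 0), (13, 2), (13, 3), (13, 6), (13, 9), (13, 12), (13, 13), (13, 15), (14, 0), (14, 2), (14, 3), (14, 6), (14, 9), (14, 12), (14, 13), (14, 15), (15, 0), (15, 2), (15, 3), (15, 6), (15, 9), (15, 12), (15, 13), (15, 15)]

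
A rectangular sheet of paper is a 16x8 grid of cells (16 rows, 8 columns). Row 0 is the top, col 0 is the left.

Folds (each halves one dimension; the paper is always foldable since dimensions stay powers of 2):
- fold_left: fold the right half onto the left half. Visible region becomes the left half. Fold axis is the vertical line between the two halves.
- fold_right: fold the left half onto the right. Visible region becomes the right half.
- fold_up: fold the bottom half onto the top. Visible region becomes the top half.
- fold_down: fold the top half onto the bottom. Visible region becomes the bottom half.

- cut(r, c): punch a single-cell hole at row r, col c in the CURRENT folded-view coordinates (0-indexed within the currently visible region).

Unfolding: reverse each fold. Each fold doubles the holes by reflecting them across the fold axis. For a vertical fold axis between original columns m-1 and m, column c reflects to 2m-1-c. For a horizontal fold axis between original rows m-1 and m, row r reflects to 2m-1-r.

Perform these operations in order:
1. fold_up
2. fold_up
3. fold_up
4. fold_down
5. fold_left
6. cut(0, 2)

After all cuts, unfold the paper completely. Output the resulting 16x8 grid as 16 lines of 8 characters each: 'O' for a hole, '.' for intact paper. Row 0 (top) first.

Answer: ..O..O..
..O..O..
..O..O..
..O..O..
..O..O..
..O..O..
..O..O..
..O..O..
..O..O..
..O..O..
..O..O..
..O..O..
..O..O..
..O..O..
..O..O..
..O..O..

Derivation:
Op 1 fold_up: fold axis h@8; visible region now rows[0,8) x cols[0,8) = 8x8
Op 2 fold_up: fold axis h@4; visible region now rows[0,4) x cols[0,8) = 4x8
Op 3 fold_up: fold axis h@2; visible region now rows[0,2) x cols[0,8) = 2x8
Op 4 fold_down: fold axis h@1; visible region now rows[1,2) x cols[0,8) = 1x8
Op 5 fold_left: fold axis v@4; visible region now rows[1,2) x cols[0,4) = 1x4
Op 6 cut(0, 2): punch at orig (1,2); cuts so far [(1, 2)]; region rows[1,2) x cols[0,4) = 1x4
Unfold 1 (reflect across v@4): 2 holes -> [(1, 2), (1, 5)]
Unfold 2 (reflect across h@1): 4 holes -> [(0, 2), (0, 5), (1, 2), (1, 5)]
Unfold 3 (reflect across h@2): 8 holes -> [(0, 2), (0, 5), (1, 2), (1, 5), (2, 2), (2, 5), (3, 2), (3, 5)]
Unfold 4 (reflect across h@4): 16 holes -> [(0, 2), (0, 5), (1, 2), (1, 5), (2, 2), (2, 5), (3, 2), (3, 5), (4, 2), (4, 5), (5, 2), (5, 5), (6, 2), (6, 5), (7, 2), (7, 5)]
Unfold 5 (reflect across h@8): 32 holes -> [(0, 2), (0, 5), (1, 2), (1, 5), (2, 2), (2, 5), (3, 2), (3, 5), (4, 2), (4, 5), (5, 2), (5, 5), (6, 2), (6, 5), (7, 2), (7, 5), (8, 2), (8, 5), (9, 2), (9, 5), (10, 2), (10, 5), (11, 2), (11, 5), (12, 2), (12, 5), (13, 2), (13, 5), (14, 2), (14, 5), (15, 2), (15, 5)]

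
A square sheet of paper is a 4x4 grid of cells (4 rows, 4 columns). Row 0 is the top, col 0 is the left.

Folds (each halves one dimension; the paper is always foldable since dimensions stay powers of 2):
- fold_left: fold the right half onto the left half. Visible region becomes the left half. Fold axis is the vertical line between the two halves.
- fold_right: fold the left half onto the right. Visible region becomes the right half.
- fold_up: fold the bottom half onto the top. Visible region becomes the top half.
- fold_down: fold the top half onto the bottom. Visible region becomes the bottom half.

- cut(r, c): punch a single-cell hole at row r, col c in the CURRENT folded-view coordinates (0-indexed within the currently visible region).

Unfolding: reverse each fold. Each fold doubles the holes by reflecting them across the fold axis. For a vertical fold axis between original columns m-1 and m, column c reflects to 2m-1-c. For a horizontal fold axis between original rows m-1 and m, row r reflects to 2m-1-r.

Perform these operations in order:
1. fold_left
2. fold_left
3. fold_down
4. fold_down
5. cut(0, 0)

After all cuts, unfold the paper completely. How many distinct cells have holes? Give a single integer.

Op 1 fold_left: fold axis v@2; visible region now rows[0,4) x cols[0,2) = 4x2
Op 2 fold_left: fold axis v@1; visible region now rows[0,4) x cols[0,1) = 4x1
Op 3 fold_down: fold axis h@2; visible region now rows[2,4) x cols[0,1) = 2x1
Op 4 fold_down: fold axis h@3; visible region now rows[3,4) x cols[0,1) = 1x1
Op 5 cut(0, 0): punch at orig (3,0); cuts so far [(3, 0)]; region rows[3,4) x cols[0,1) = 1x1
Unfold 1 (reflect across h@3): 2 holes -> [(2, 0), (3, 0)]
Unfold 2 (reflect across h@2): 4 holes -> [(0, 0), (1, 0), (2, 0), (3, 0)]
Unfold 3 (reflect across v@1): 8 holes -> [(0, 0), (0, 1), (1, 0), (1, 1), (2, 0), (2, 1), (3, 0), (3, 1)]
Unfold 4 (reflect across v@2): 16 holes -> [(0, 0), (0, 1), (0, 2), (0, 3), (1, 0), (1, 1), (1, 2), (1, 3), (2, 0), (2, 1), (2, 2), (2, 3), (3, 0), (3, 1), (3, 2), (3, 3)]

Answer: 16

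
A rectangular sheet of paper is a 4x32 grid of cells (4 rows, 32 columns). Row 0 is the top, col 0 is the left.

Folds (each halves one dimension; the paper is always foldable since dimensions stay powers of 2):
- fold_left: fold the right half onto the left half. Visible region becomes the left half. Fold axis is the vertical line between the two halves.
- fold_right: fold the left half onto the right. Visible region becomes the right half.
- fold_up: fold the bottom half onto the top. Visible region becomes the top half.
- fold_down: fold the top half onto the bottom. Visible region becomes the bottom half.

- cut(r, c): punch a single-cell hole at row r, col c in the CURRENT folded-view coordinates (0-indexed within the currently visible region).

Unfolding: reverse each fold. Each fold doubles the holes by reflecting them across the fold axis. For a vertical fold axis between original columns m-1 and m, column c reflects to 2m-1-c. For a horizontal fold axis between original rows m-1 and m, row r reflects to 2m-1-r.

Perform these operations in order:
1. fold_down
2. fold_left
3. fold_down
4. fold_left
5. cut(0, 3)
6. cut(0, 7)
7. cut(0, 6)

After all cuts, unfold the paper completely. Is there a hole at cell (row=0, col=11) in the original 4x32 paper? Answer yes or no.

Op 1 fold_down: fold axis h@2; visible region now rows[2,4) x cols[0,32) = 2x32
Op 2 fold_left: fold axis v@16; visible region now rows[2,4) x cols[0,16) = 2x16
Op 3 fold_down: fold axis h@3; visible region now rows[3,4) x cols[0,16) = 1x16
Op 4 fold_left: fold axis v@8; visible region now rows[3,4) x cols[0,8) = 1x8
Op 5 cut(0, 3): punch at orig (3,3); cuts so far [(3, 3)]; region rows[3,4) x cols[0,8) = 1x8
Op 6 cut(0, 7): punch at orig (3,7); cuts so far [(3, 3), (3, 7)]; region rows[3,4) x cols[0,8) = 1x8
Op 7 cut(0, 6): punch at orig (3,6); cuts so far [(3, 3), (3, 6), (3, 7)]; region rows[3,4) x cols[0,8) = 1x8
Unfold 1 (reflect across v@8): 6 holes -> [(3, 3), (3, 6), (3, 7), (3, 8), (3, 9), (3, 12)]
Unfold 2 (reflect across h@3): 12 holes -> [(2, 3), (2, 6), (2, 7), (2, 8), (2, 9), (2, 12), (3, 3), (3, 6), (3, 7), (3, 8), (3, 9), (3, 12)]
Unfold 3 (reflect across v@16): 24 holes -> [(2, 3), (2, 6), (2, 7), (2, 8), (2, 9), (2, 12), (2, 19), (2, 22), (2, 23), (2, 24), (2, 25), (2, 28), (3, 3), (3, 6), (3, 7), (3, 8), (3, 9), (3, 12), (3, 19), (3, 22), (3, 23), (3, 24), (3, 25), (3, 28)]
Unfold 4 (reflect across h@2): 48 holes -> [(0, 3), (0, 6), (0, 7), (0, 8), (0, 9), (0, 12), (0, 19), (0, 22), (0, 23), (0, 24), (0, 25), (0, 28), (1, 3), (1, 6), (1, 7), (1, 8), (1, 9), (1, 12), (1, 19), (1, 22), (1, 23), (1, 24), (1, 25), (1, 28), (2, 3), (2, 6), (2, 7), (2, 8), (2, 9), (2, 12), (2, 19), (2, 22), (2, 23), (2, 24), (2, 25), (2, 28), (3, 3), (3, 6), (3, 7), (3, 8), (3, 9), (3, 12), (3, 19), (3, 22), (3, 23), (3, 24), (3, 25), (3, 28)]
Holes: [(0, 3), (0, 6), (0, 7), (0, 8), (0, 9), (0, 12), (0, 19), (0, 22), (0, 23), (0, 24), (0, 25), (0, 28), (1, 3), (1, 6), (1, 7), (1, 8), (1, 9), (1, 12), (1, 19), (1, 22), (1, 23), (1, 24), (1, 25), (1, 28), (2, 3), (2, 6), (2, 7), (2, 8), (2, 9), (2, 12), (2, 19), (2, 22), (2, 23), (2, 24), (2, 25), (2, 28), (3, 3), (3, 6), (3, 7), (3, 8), (3, 9), (3, 12), (3, 19), (3, 22), (3, 23), (3, 24), (3, 25), (3, 28)]

Answer: no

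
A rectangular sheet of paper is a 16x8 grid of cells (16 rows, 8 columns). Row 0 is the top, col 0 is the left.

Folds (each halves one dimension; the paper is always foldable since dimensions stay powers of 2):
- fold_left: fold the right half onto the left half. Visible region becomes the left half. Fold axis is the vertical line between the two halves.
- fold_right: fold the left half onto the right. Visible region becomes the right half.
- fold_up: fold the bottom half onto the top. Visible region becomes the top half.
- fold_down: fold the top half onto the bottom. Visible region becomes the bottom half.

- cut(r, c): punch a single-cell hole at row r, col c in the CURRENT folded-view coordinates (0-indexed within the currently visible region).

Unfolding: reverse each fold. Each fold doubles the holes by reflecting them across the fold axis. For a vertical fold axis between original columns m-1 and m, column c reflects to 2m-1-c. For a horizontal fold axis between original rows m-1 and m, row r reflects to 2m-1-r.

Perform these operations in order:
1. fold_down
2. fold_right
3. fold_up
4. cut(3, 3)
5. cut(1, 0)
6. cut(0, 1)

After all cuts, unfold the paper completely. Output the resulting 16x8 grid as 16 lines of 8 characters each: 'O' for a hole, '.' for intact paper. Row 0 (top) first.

Op 1 fold_down: fold axis h@8; visible region now rows[8,16) x cols[0,8) = 8x8
Op 2 fold_right: fold axis v@4; visible region now rows[8,16) x cols[4,8) = 8x4
Op 3 fold_up: fold axis h@12; visible region now rows[8,12) x cols[4,8) = 4x4
Op 4 cut(3, 3): punch at orig (11,7); cuts so far [(11, 7)]; region rows[8,12) x cols[4,8) = 4x4
Op 5 cut(1, 0): punch at orig (9,4); cuts so far [(9, 4), (11, 7)]; region rows[8,12) x cols[4,8) = 4x4
Op 6 cut(0, 1): punch at orig (8,5); cuts so far [(8, 5), (9, 4), (11, 7)]; region rows[8,12) x cols[4,8) = 4x4
Unfold 1 (reflect across h@12): 6 holes -> [(8, 5), (9, 4), (11, 7), (12, 7), (14, 4), (15, 5)]
Unfold 2 (reflect across v@4): 12 holes -> [(8, 2), (8, 5), (9, 3), (9, 4), (11, 0), (11, 7), (12, 0), (12, 7), (14, 3), (14, 4), (15, 2), (15, 5)]
Unfold 3 (reflect across h@8): 24 holes -> [(0, 2), (0, 5), (1, 3), (1, 4), (3, 0), (3, 7), (4, 0), (4, 7), (6, 3), (6, 4), (7, 2), (7, 5), (8, 2), (8, 5), (9, 3), (9, 4), (11, 0), (11, 7), (12, 0), (12, 7), (14, 3), (14, 4), (15, 2), (15, 5)]

Answer: ..O..O..
...OO...
........
O......O
O......O
........
...OO...
..O..O..
..O..O..
...OO...
........
O......O
O......O
........
...OO...
..O..O..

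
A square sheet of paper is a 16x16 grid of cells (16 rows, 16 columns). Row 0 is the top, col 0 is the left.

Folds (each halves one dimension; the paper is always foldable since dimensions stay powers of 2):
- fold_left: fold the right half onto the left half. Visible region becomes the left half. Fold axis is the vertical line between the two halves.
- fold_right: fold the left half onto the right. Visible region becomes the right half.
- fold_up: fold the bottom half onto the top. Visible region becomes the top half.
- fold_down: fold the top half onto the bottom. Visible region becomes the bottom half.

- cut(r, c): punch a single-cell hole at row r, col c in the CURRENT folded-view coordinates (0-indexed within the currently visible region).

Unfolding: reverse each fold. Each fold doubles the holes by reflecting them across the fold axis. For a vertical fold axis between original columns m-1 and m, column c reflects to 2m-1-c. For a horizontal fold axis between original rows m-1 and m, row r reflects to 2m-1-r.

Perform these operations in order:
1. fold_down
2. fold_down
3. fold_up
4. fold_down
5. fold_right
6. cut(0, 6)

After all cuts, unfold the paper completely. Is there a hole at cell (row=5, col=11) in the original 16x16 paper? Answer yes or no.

Answer: no

Derivation:
Op 1 fold_down: fold axis h@8; visible region now rows[8,16) x cols[0,16) = 8x16
Op 2 fold_down: fold axis h@12; visible region now rows[12,16) x cols[0,16) = 4x16
Op 3 fold_up: fold axis h@14; visible region now rows[12,14) x cols[0,16) = 2x16
Op 4 fold_down: fold axis h@13; visible region now rows[13,14) x cols[0,16) = 1x16
Op 5 fold_right: fold axis v@8; visible region now rows[13,14) x cols[8,16) = 1x8
Op 6 cut(0, 6): punch at orig (13,14); cuts so far [(13, 14)]; region rows[13,14) x cols[8,16) = 1x8
Unfold 1 (reflect across v@8): 2 holes -> [(13, 1), (13, 14)]
Unfold 2 (reflect across h@13): 4 holes -> [(12, 1), (12, 14), (13, 1), (13, 14)]
Unfold 3 (reflect across h@14): 8 holes -> [(12, 1), (12, 14), (13, 1), (13, 14), (14, 1), (14, 14), (15, 1), (15, 14)]
Unfold 4 (reflect across h@12): 16 holes -> [(8, 1), (8, 14), (9, 1), (9, 14), (10, 1), (10, 14), (11, 1), (11, 14), (12, 1), (12, 14), (13, 1), (13, 14), (14, 1), (14, 14), (15, 1), (15, 14)]
Unfold 5 (reflect across h@8): 32 holes -> [(0, 1), (0, 14), (1, 1), (1, 14), (2, 1), (2, 14), (3, 1), (3, 14), (4, 1), (4, 14), (5, 1), (5, 14), (6, 1), (6, 14), (7, 1), (7, 14), (8, 1), (8, 14), (9, 1), (9, 14), (10, 1), (10, 14), (11, 1), (11, 14), (12, 1), (12, 14), (13, 1), (13, 14), (14, 1), (14, 14), (15, 1), (15, 14)]
Holes: [(0, 1), (0, 14), (1, 1), (1, 14), (2, 1), (2, 14), (3, 1), (3, 14), (4, 1), (4, 14), (5, 1), (5, 14), (6, 1), (6, 14), (7, 1), (7, 14), (8, 1), (8, 14), (9, 1), (9, 14), (10, 1), (10, 14), (11, 1), (11, 14), (12, 1), (12, 14), (13, 1), (13, 14), (14, 1), (14, 14), (15, 1), (15, 14)]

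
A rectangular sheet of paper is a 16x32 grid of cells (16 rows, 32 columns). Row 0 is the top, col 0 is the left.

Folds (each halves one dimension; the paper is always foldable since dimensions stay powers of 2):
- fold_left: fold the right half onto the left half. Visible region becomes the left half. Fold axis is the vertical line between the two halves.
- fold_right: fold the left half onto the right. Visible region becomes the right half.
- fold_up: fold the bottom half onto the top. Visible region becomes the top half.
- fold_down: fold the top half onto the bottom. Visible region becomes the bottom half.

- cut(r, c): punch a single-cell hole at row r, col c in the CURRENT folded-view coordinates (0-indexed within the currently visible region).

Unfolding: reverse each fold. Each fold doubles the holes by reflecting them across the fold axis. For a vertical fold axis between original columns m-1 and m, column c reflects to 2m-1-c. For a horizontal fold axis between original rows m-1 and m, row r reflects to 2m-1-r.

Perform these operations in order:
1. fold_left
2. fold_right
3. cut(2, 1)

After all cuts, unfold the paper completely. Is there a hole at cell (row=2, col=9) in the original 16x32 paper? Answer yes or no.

Op 1 fold_left: fold axis v@16; visible region now rows[0,16) x cols[0,16) = 16x16
Op 2 fold_right: fold axis v@8; visible region now rows[0,16) x cols[8,16) = 16x8
Op 3 cut(2, 1): punch at orig (2,9); cuts so far [(2, 9)]; region rows[0,16) x cols[8,16) = 16x8
Unfold 1 (reflect across v@8): 2 holes -> [(2, 6), (2, 9)]
Unfold 2 (reflect across v@16): 4 holes -> [(2, 6), (2, 9), (2, 22), (2, 25)]
Holes: [(2, 6), (2, 9), (2, 22), (2, 25)]

Answer: yes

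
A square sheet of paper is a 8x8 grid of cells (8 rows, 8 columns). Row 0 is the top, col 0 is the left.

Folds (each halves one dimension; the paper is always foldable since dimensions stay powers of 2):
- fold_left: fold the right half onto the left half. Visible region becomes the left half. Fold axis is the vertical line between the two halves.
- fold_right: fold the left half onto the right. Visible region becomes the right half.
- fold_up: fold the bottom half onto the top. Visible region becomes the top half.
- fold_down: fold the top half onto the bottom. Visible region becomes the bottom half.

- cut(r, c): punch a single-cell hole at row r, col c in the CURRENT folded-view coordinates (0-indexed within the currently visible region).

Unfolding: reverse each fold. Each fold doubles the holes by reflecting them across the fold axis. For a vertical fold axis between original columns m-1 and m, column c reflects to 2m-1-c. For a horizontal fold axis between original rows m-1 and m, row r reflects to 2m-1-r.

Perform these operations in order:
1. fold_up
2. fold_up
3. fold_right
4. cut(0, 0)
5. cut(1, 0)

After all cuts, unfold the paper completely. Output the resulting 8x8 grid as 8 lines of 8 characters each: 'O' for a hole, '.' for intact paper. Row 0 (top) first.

Op 1 fold_up: fold axis h@4; visible region now rows[0,4) x cols[0,8) = 4x8
Op 2 fold_up: fold axis h@2; visible region now rows[0,2) x cols[0,8) = 2x8
Op 3 fold_right: fold axis v@4; visible region now rows[0,2) x cols[4,8) = 2x4
Op 4 cut(0, 0): punch at orig (0,4); cuts so far [(0, 4)]; region rows[0,2) x cols[4,8) = 2x4
Op 5 cut(1, 0): punch at orig (1,4); cuts so far [(0, 4), (1, 4)]; region rows[0,2) x cols[4,8) = 2x4
Unfold 1 (reflect across v@4): 4 holes -> [(0, 3), (0, 4), (1, 3), (1, 4)]
Unfold 2 (reflect across h@2): 8 holes -> [(0, 3), (0, 4), (1, 3), (1, 4), (2, 3), (2, 4), (3, 3), (3, 4)]
Unfold 3 (reflect across h@4): 16 holes -> [(0, 3), (0, 4), (1, 3), (1, 4), (2, 3), (2, 4), (3, 3), (3, 4), (4, 3), (4, 4), (5, 3), (5, 4), (6, 3), (6, 4), (7, 3), (7, 4)]

Answer: ...OO...
...OO...
...OO...
...OO...
...OO...
...OO...
...OO...
...OO...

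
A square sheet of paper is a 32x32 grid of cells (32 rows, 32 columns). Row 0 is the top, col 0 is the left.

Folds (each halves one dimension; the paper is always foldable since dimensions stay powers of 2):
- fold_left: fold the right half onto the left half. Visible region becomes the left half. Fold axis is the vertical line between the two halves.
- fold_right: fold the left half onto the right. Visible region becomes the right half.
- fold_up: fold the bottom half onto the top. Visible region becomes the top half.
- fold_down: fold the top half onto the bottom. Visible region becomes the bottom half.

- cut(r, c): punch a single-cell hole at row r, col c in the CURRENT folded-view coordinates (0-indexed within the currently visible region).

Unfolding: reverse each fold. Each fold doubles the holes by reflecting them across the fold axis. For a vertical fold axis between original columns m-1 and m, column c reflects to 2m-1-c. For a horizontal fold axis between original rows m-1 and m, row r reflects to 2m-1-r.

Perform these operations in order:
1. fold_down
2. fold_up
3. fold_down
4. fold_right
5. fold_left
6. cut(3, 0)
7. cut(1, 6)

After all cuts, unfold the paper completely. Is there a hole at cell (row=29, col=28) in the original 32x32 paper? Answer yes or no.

Answer: no

Derivation:
Op 1 fold_down: fold axis h@16; visible region now rows[16,32) x cols[0,32) = 16x32
Op 2 fold_up: fold axis h@24; visible region now rows[16,24) x cols[0,32) = 8x32
Op 3 fold_down: fold axis h@20; visible region now rows[20,24) x cols[0,32) = 4x32
Op 4 fold_right: fold axis v@16; visible region now rows[20,24) x cols[16,32) = 4x16
Op 5 fold_left: fold axis v@24; visible region now rows[20,24) x cols[16,24) = 4x8
Op 6 cut(3, 0): punch at orig (23,16); cuts so far [(23, 16)]; region rows[20,24) x cols[16,24) = 4x8
Op 7 cut(1, 6): punch at orig (21,22); cuts so far [(21, 22), (23, 16)]; region rows[20,24) x cols[16,24) = 4x8
Unfold 1 (reflect across v@24): 4 holes -> [(21, 22), (21, 25), (23, 16), (23, 31)]
Unfold 2 (reflect across v@16): 8 holes -> [(21, 6), (21, 9), (21, 22), (21, 25), (23, 0), (23, 15), (23, 16), (23, 31)]
Unfold 3 (reflect across h@20): 16 holes -> [(16, 0), (16, 15), (16, 16), (16, 31), (18, 6), (18, 9), (18, 22), (18, 25), (21, 6), (21, 9), (21, 22), (21, 25), (23, 0), (23, 15), (23, 16), (23, 31)]
Unfold 4 (reflect across h@24): 32 holes -> [(16, 0), (16, 15), (16, 16), (16, 31), (18, 6), (18, 9), (18, 22), (18, 25), (21, 6), (21, 9), (21, 22), (21, 25), (23, 0), (23, 15), (23, 16), (23, 31), (24, 0), (24, 15), (24, 16), (24, 31), (26, 6), (26, 9), (26, 22), (26, 25), (29, 6), (29, 9), (29, 22), (29, 25), (31, 0), (31, 15), (31, 16), (31, 31)]
Unfold 5 (reflect across h@16): 64 holes -> [(0, 0), (0, 15), (0, 16), (0, 31), (2, 6), (2, 9), (2, 22), (2, 25), (5, 6), (5, 9), (5, 22), (5, 25), (7, 0), (7, 15), (7, 16), (7, 31), (8, 0), (8, 15), (8, 16), (8, 31), (10, 6), (10, 9), (10, 22), (10, 25), (13, 6), (13, 9), (13, 22), (13, 25), (15, 0), (15, 15), (15, 16), (15, 31), (16, 0), (16, 15), (16, 16), (16, 31), (18, 6), (18, 9), (18, 22), (18, 25), (21, 6), (21, 9), (21, 22), (21, 25), (23, 0), (23, 15), (23, 16), (23, 31), (24, 0), (24, 15), (24, 16), (24, 31), (26, 6), (26, 9), (26, 22), (26, 25), (29, 6), (29, 9), (29, 22), (29, 25), (31, 0), (31, 15), (31, 16), (31, 31)]
Holes: [(0, 0), (0, 15), (0, 16), (0, 31), (2, 6), (2, 9), (2, 22), (2, 25), (5, 6), (5, 9), (5, 22), (5, 25), (7, 0), (7, 15), (7, 16), (7, 31), (8, 0), (8, 15), (8, 16), (8, 31), (10, 6), (10, 9), (10, 22), (10, 25), (13, 6), (13, 9), (13, 22), (13, 25), (15, 0), (15, 15), (15, 16), (15, 31), (16, 0), (16, 15), (16, 16), (16, 31), (18, 6), (18, 9), (18, 22), (18, 25), (21, 6), (21, 9), (21, 22), (21, 25), (23, 0), (23, 15), (23, 16), (23, 31), (24, 0), (24, 15), (24, 16), (24, 31), (26, 6), (26, 9), (26, 22), (26, 25), (29, 6), (29, 9), (29, 22), (29, 25), (31, 0), (31, 15), (31, 16), (31, 31)]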